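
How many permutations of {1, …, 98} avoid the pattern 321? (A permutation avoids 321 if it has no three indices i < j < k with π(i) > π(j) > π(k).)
C_98 = 57743358069601357782187700608042856334020731624756611000

These 321-avoiding permutations are counted by the Catalan number C_n = (1/(n + 1)) · C(2n, n). For n = 98: C_98 = (1/99) · C(196, 98) = 5716592448890534420436582360196242777068052430850904489000/99 = 57743358069601357782187700608042856334020731624756611000.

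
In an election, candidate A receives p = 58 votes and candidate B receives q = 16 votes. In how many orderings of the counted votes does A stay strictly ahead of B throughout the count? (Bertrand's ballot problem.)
Strict-lead orderings = 3817480701136788

Total orderings of the 74 votes with 58 for A: C(74, 58) = 6726037425812436. By the Bertrand ballot formula (Cycle Lemma / reflection principle), the number of orderings in which A is strictly ahead of B throughout is (p − q)/(p + q) · C(p + q, p) = (58 − 16)/(58 + 16) · 6726037425812436 = 3817480701136788.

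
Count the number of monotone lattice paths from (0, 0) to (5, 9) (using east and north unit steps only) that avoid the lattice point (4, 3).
Number of paths = 1757

Total paths from (0, 0) to (5, 9): C(14, 5) = 2002. Paths through (4, 3): (paths (0, 0) → (4, 3)) × (paths (4, 3) → (5, 9)) = C(7, 4) · C(7, 1) = 35 · 7 = 245. Avoidance count = 2002 − 245 = 1757.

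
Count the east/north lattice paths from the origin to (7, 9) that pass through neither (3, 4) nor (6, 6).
Number of paths = 4734

Inclusion–exclusion. Total paths: C(16, 7) = 11440. Through P₁: C(7, 3)·C(9, 4) = 4410. Through P₂: C(12, 6)·C(4, 1) = 3696. Since P₁ is strictly southwest of P₂, a monotone path through both must visit P₁ then P₂; paths through both = C(7, 3)·C(5, 3)·C(4, 1) = 1400. Avoid both = 11440 − 4410 − 3696 + 1400 = 4734.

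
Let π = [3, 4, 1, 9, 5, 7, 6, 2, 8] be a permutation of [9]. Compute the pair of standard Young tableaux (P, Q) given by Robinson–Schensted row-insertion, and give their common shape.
P = [1, 2, 5, 6, 8] / [3, 4] / [7] / [9];  Q = [1, 2, 4, 6, 9] / [3, 5] / [7] / [8];  common shape = (5, 2, 1, 1)

Row-insert the values π_1, π_2, … into P one at a time, bumping the leftmost entry strictly greater than the inserted value down to the next row. The recording tableau Q records, in position (i, j), the step at which that cell was added to P.
  Insert 3 (step 1): P = [3];  Q = [1]
  Insert 4 (step 2): P = [3, 4];  Q = [1, 2]
  Insert 1 (step 3): P = [1, 4] / [3];  Q = [1, 2] / [3]
  Insert 9 (step 4): P = [1, 4, 9] / [3];  Q = [1, 2, 4] / [3]
  Insert 5 (step 5): P = [1, 4, 5] / [3, 9];  Q = [1, 2, 4] / [3, 5]
  Insert 7 (step 6): P = [1, 4, 5, 7] / [3, 9];  Q = [1, 2, 4, 6] / [3, 5]
  Insert 6 (step 7): P = [1, 4, 5, 6] / [3, 7] / [9];  Q = [1, 2, 4, 6] / [3, 5] / [7]
  Insert 2 (step 8): P = [1, 2, 5, 6] / [3, 4] / [7] / [9];  Q = [1, 2, 4, 6] / [3, 5] / [7] / [8]
  Insert 8 (step 9): P = [1, 2, 5, 6, 8] / [3, 4] / [7] / [9];  Q = [1, 2, 4, 6, 9] / [3, 5] / [7] / [8]
Final shape: (5, 2, 1, 1).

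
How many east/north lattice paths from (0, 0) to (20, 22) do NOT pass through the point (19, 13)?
Number of paths = 510317871420

Total paths from (0, 0) to (20, 22): C(42, 20) = 513791607420. Paths through (19, 13): (paths (0, 0) → (19, 13)) × (paths (19, 13) → (20, 22)) = C(32, 19) · C(10, 1) = 347373600 · 10 = 3473736000. Avoidance count = 513791607420 − 3473736000 = 510317871420.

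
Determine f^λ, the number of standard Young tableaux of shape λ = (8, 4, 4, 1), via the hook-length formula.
# SYT of shape (8, 4, 4, 1) = 618800

Hook-length formula: f^λ = n! / Π hook(c), product over all cells c of the Young diagram. For λ = (8, 4, 4, 1), n = 17 boxes. Hook lengths by row (left-to-right, top-to-bottom): [11, 9, 8, 7, 4, 3, 2, 1]; [6, 4, 3, 2]; [5, 3, 2, 1]; [1]. Product of hooks = 574801920. So f^λ = 17! / 574801920 = 355687428096000 / 574801920 = 618800.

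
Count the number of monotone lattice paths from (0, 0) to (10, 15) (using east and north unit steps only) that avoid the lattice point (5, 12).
Number of paths = 2922232

Total paths from (0, 0) to (10, 15): C(25, 10) = 3268760. Paths through (5, 12): (paths (0, 0) → (5, 12)) × (paths (5, 12) → (10, 15)) = C(17, 5) · C(8, 5) = 6188 · 56 = 346528. Avoidance count = 3268760 − 346528 = 2922232.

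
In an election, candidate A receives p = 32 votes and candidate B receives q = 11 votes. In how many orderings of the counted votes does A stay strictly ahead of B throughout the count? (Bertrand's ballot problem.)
Strict-lead orderings = 2809118403

Total orderings of the 43 votes with 32 for A: C(43, 32) = 5752004349. By the Bertrand ballot formula (Cycle Lemma / reflection principle), the number of orderings in which A is strictly ahead of B throughout is (p − q)/(p + q) · C(p + q, p) = (32 − 11)/(32 + 11) · 5752004349 = 2809118403.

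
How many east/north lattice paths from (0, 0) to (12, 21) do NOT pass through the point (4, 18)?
Number of paths = 353610345

Total paths from (0, 0) to (12, 21): C(33, 12) = 354817320. Paths through (4, 18): (paths (0, 0) → (4, 18)) × (paths (4, 18) → (12, 21)) = C(22, 4) · C(11, 8) = 7315 · 165 = 1206975. Avoidance count = 354817320 − 1206975 = 353610345.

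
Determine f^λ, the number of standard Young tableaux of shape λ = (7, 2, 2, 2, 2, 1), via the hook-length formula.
# SYT of shape (7, 2, 2, 2, 2, 1) = 168168

Hook-length formula: f^λ = n! / Π hook(c), product over all cells c of the Young diagram. For λ = (7, 2, 2, 2, 2, 1), n = 16 boxes. Hook lengths by row (left-to-right, top-to-bottom): [12, 10, 5, 4, 3, 2, 1]; [6, 4]; [5, 3]; [4, 2]; [3, 1]; [1]. Product of hooks = 124416000. So f^λ = 16! / 124416000 = 20922789888000 / 124416000 = 168168.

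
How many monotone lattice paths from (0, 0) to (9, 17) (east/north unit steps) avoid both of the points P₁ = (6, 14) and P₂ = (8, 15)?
Number of paths = 1227248

Inclusion–exclusion. Total paths: C(26, 9) = 3124550. Through P₁: C(20, 6)·C(6, 3) = 775200. Through P₂: C(23, 8)·C(3, 1) = 1470942. Since P₁ is strictly southwest of P₂, a monotone path through both must visit P₁ then P₂; paths through both = C(20, 6)·C(3, 2)·C(3, 1) = 348840. Avoid both = 3124550 − 775200 − 1470942 + 348840 = 1227248.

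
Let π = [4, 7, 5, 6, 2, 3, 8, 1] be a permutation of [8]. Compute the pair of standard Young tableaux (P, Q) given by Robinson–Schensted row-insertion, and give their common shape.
P = [1, 3, 6, 8] / [2, 5] / [4] / [7];  Q = [1, 2, 4, 7] / [3, 6] / [5] / [8];  common shape = (4, 2, 1, 1)

Row-insert the values π_1, π_2, … into P one at a time, bumping the leftmost entry strictly greater than the inserted value down to the next row. The recording tableau Q records, in position (i, j), the step at which that cell was added to P.
  Insert 4 (step 1): P = [4];  Q = [1]
  Insert 7 (step 2): P = [4, 7];  Q = [1, 2]
  Insert 5 (step 3): P = [4, 5] / [7];  Q = [1, 2] / [3]
  Insert 6 (step 4): P = [4, 5, 6] / [7];  Q = [1, 2, 4] / [3]
  Insert 2 (step 5): P = [2, 5, 6] / [4] / [7];  Q = [1, 2, 4] / [3] / [5]
  Insert 3 (step 6): P = [2, 3, 6] / [4, 5] / [7];  Q = [1, 2, 4] / [3, 6] / [5]
  Insert 8 (step 7): P = [2, 3, 6, 8] / [4, 5] / [7];  Q = [1, 2, 4, 7] / [3, 6] / [5]
  Insert 1 (step 8): P = [1, 3, 6, 8] / [2, 5] / [4] / [7];  Q = [1, 2, 4, 7] / [3, 6] / [5] / [8]
Final shape: (4, 2, 1, 1).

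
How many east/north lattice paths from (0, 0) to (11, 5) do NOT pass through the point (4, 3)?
Number of paths = 3108

Total paths from (0, 0) to (11, 5): C(16, 11) = 4368. Paths through (4, 3): (paths (0, 0) → (4, 3)) × (paths (4, 3) → (11, 5)) = C(7, 4) · C(9, 7) = 35 · 36 = 1260. Avoidance count = 4368 − 1260 = 3108.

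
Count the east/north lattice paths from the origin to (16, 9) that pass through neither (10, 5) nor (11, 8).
Number of paths = 1030925

Inclusion–exclusion. Total paths: C(25, 16) = 2042975. Through P₁: C(15, 10)·C(10, 6) = 630630. Through P₂: C(19, 11)·C(6, 5) = 453492. Since P₁ is strictly southwest of P₂, a monotone path through both must visit P₁ then P₂; paths through both = C(15, 10)·C(4, 1)·C(6, 5) = 72072. Avoid both = 2042975 − 630630 − 453492 + 72072 = 1030925.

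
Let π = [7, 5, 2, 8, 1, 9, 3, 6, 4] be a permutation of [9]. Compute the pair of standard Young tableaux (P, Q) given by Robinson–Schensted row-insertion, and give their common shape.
P = [1, 3, 4] / [2, 6, 9] / [5, 8] / [7];  Q = [1, 4, 6] / [2, 7, 8] / [3, 9] / [5];  common shape = (3, 3, 2, 1)

Row-insert the values π_1, π_2, … into P one at a time, bumping the leftmost entry strictly greater than the inserted value down to the next row. The recording tableau Q records, in position (i, j), the step at which that cell was added to P.
  Insert 7 (step 1): P = [7];  Q = [1]
  Insert 5 (step 2): P = [5] / [7];  Q = [1] / [2]
  Insert 2 (step 3): P = [2] / [5] / [7];  Q = [1] / [2] / [3]
  Insert 8 (step 4): P = [2, 8] / [5] / [7];  Q = [1, 4] / [2] / [3]
  Insert 1 (step 5): P = [1, 8] / [2] / [5] / [7];  Q = [1, 4] / [2] / [3] / [5]
  Insert 9 (step 6): P = [1, 8, 9] / [2] / [5] / [7];  Q = [1, 4, 6] / [2] / [3] / [5]
  Insert 3 (step 7): P = [1, 3, 9] / [2, 8] / [5] / [7];  Q = [1, 4, 6] / [2, 7] / [3] / [5]
  Insert 6 (step 8): P = [1, 3, 6] / [2, 8, 9] / [5] / [7];  Q = [1, 4, 6] / [2, 7, 8] / [3] / [5]
  Insert 4 (step 9): P = [1, 3, 4] / [2, 6, 9] / [5, 8] / [7];  Q = [1, 4, 6] / [2, 7, 8] / [3, 9] / [5]
Final shape: (3, 3, 2, 1).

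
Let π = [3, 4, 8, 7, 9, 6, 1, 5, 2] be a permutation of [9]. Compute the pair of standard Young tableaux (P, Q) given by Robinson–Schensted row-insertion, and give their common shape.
P = [1, 2, 5, 9] / [3, 4] / [6] / [7] / [8];  Q = [1, 2, 3, 5] / [4, 8] / [6] / [7] / [9];  common shape = (4, 2, 1, 1, 1)

Row-insert the values π_1, π_2, … into P one at a time, bumping the leftmost entry strictly greater than the inserted value down to the next row. The recording tableau Q records, in position (i, j), the step at which that cell was added to P.
  Insert 3 (step 1): P = [3];  Q = [1]
  Insert 4 (step 2): P = [3, 4];  Q = [1, 2]
  Insert 8 (step 3): P = [3, 4, 8];  Q = [1, 2, 3]
  Insert 7 (step 4): P = [3, 4, 7] / [8];  Q = [1, 2, 3] / [4]
  Insert 9 (step 5): P = [3, 4, 7, 9] / [8];  Q = [1, 2, 3, 5] / [4]
  Insert 6 (step 6): P = [3, 4, 6, 9] / [7] / [8];  Q = [1, 2, 3, 5] / [4] / [6]
  Insert 1 (step 7): P = [1, 4, 6, 9] / [3] / [7] / [8];  Q = [1, 2, 3, 5] / [4] / [6] / [7]
  Insert 5 (step 8): P = [1, 4, 5, 9] / [3, 6] / [7] / [8];  Q = [1, 2, 3, 5] / [4, 8] / [6] / [7]
  Insert 2 (step 9): P = [1, 2, 5, 9] / [3, 4] / [6] / [7] / [8];  Q = [1, 2, 3, 5] / [4, 8] / [6] / [7] / [9]
Final shape: (4, 2, 1, 1, 1).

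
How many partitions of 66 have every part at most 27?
p(66, parts ≤ 27) = 2176905

Use the recurrence p(n, m) = p(n, m−1) + p(n−m, m): either the largest part is < m (count p(n, m−1)) or the largest part is exactly m (remove one copy of m, count p(n−m, m)). With p(0, ·) = 1 this gives p(66, parts ≤ 27) = 2176905. (By conjugating Young diagrams, this also counts partitions of 66 into at most 27 parts.)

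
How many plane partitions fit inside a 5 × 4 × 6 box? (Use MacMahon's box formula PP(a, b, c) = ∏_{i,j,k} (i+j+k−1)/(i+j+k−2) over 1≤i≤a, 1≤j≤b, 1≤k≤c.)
PP(5, 4, 6) = 133613766

Evaluate the triple product over i = 1..5, j = 1..4, k = 1..6. The factors are (2/1) · (3/2) · (4/3) · (5/4) · (6/5) · (7/6) · (3/2) · (4/3) · … (120 factors total). The numerators and denominators telescope so the product is an integer; carrying out the multiplication exactly gives PP(5, 4, 6) = 133613766.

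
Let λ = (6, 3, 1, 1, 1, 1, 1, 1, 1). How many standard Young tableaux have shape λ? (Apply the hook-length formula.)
# SYT of shape (6, 3, 1, 1, 1, 1, 1, 1, 1) = 82368

Hook-length formula: f^λ = n! / Π hook(c), product over all cells c of the Young diagram. For λ = (6, 3, 1, 1, 1, 1, 1, 1, 1), n = 16 boxes. Hook lengths by row (left-to-right, top-to-bottom): [14, 6, 5, 3, 2, 1]; [10, 2, 1]; [7]; [6]; [5]; [4]; [3]; [2]; [1]. Product of hooks = 254016000. So f^λ = 16! / 254016000 = 20922789888000 / 254016000 = 82368.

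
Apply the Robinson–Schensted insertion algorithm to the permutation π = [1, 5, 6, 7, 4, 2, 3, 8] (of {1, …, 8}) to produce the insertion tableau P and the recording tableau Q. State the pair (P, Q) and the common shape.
P = [1, 2, 3, 7, 8] / [4, 6] / [5];  Q = [1, 2, 3, 4, 8] / [5, 7] / [6];  common shape = (5, 2, 1)

Row-insert the values π_1, π_2, … into P one at a time, bumping the leftmost entry strictly greater than the inserted value down to the next row. The recording tableau Q records, in position (i, j), the step at which that cell was added to P.
  Insert 1 (step 1): P = [1];  Q = [1]
  Insert 5 (step 2): P = [1, 5];  Q = [1, 2]
  Insert 6 (step 3): P = [1, 5, 6];  Q = [1, 2, 3]
  Insert 7 (step 4): P = [1, 5, 6, 7];  Q = [1, 2, 3, 4]
  Insert 4 (step 5): P = [1, 4, 6, 7] / [5];  Q = [1, 2, 3, 4] / [5]
  Insert 2 (step 6): P = [1, 2, 6, 7] / [4] / [5];  Q = [1, 2, 3, 4] / [5] / [6]
  Insert 3 (step 7): P = [1, 2, 3, 7] / [4, 6] / [5];  Q = [1, 2, 3, 4] / [5, 7] / [6]
  Insert 8 (step 8): P = [1, 2, 3, 7, 8] / [4, 6] / [5];  Q = [1, 2, 3, 4, 8] / [5, 7] / [6]
Final shape: (5, 2, 1).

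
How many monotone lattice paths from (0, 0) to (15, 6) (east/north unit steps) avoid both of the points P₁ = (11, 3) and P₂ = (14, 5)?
Number of paths = 25548

Inclusion–exclusion. Total paths: C(21, 15) = 54264. Through P₁: C(14, 11)·C(7, 4) = 12740. Through P₂: C(19, 14)·C(2, 1) = 23256. Since P₁ is strictly southwest of P₂, a monotone path through both must visit P₁ then P₂; paths through both = C(14, 11)·C(5, 3)·C(2, 1) = 7280. Avoid both = 54264 − 12740 − 23256 + 7280 = 25548.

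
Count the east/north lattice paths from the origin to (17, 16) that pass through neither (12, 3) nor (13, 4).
Number of paths = 1160229270

Inclusion–exclusion. Total paths: C(33, 17) = 1166803110. Through P₁: C(15, 12)·C(18, 5) = 3898440. Through P₂: C(17, 13)·C(16, 4) = 4331600. Since P₁ is strictly southwest of P₂, a monotone path through both must visit P₁ then P₂; paths through both = C(15, 12)·C(2, 1)·C(16, 4) = 1656200. Avoid both = 1166803110 − 3898440 − 4331600 + 1656200 = 1160229270.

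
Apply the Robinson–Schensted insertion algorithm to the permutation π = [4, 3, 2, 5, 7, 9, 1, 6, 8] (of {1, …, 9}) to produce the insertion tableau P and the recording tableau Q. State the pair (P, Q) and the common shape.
P = [1, 5, 6, 8] / [2, 7, 9] / [3] / [4];  Q = [1, 4, 5, 6] / [2, 8, 9] / [3] / [7];  common shape = (4, 3, 1, 1)

Row-insert the values π_1, π_2, … into P one at a time, bumping the leftmost entry strictly greater than the inserted value down to the next row. The recording tableau Q records, in position (i, j), the step at which that cell was added to P.
  Insert 4 (step 1): P = [4];  Q = [1]
  Insert 3 (step 2): P = [3] / [4];  Q = [1] / [2]
  Insert 2 (step 3): P = [2] / [3] / [4];  Q = [1] / [2] / [3]
  Insert 5 (step 4): P = [2, 5] / [3] / [4];  Q = [1, 4] / [2] / [3]
  Insert 7 (step 5): P = [2, 5, 7] / [3] / [4];  Q = [1, 4, 5] / [2] / [3]
  Insert 9 (step 6): P = [2, 5, 7, 9] / [3] / [4];  Q = [1, 4, 5, 6] / [2] / [3]
  Insert 1 (step 7): P = [1, 5, 7, 9] / [2] / [3] / [4];  Q = [1, 4, 5, 6] / [2] / [3] / [7]
  Insert 6 (step 8): P = [1, 5, 6, 9] / [2, 7] / [3] / [4];  Q = [1, 4, 5, 6] / [2, 8] / [3] / [7]
  Insert 8 (step 9): P = [1, 5, 6, 8] / [2, 7, 9] / [3] / [4];  Q = [1, 4, 5, 6] / [2, 8, 9] / [3] / [7]
Final shape: (4, 3, 1, 1).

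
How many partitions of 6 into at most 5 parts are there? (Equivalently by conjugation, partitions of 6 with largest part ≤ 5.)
p(6, parts ≤ 5) = 10

Partitions of 6 with all parts ≤ 5: 5+1, 4+2, 4+1+1, 3+3, 3+2+1, 3+1+1+1, 2+2+2, 2+2+1+1, 2+1+1+1+1, 1+1+1+1+1+1. Count = 10.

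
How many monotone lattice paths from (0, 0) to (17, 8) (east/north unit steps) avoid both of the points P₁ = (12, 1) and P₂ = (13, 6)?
Number of paths = 665469

Inclusion–exclusion. Total paths: C(25, 17) = 1081575. Through P₁: C(13, 12)·C(12, 5) = 10296. Through P₂: C(19, 13)·C(6, 4) = 406980. Since P₁ is strictly southwest of P₂, a monotone path through both must visit P₁ then P₂; paths through both = C(13, 12)·C(6, 1)·C(6, 4) = 1170. Avoid both = 1081575 − 10296 − 406980 + 1170 = 665469.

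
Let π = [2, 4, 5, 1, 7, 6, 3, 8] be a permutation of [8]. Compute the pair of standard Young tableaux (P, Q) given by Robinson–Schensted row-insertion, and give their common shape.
P = [1, 3, 5, 6, 8] / [2, 4] / [7];  Q = [1, 2, 3, 5, 8] / [4, 6] / [7];  common shape = (5, 2, 1)

Row-insert the values π_1, π_2, … into P one at a time, bumping the leftmost entry strictly greater than the inserted value down to the next row. The recording tableau Q records, in position (i, j), the step at which that cell was added to P.
  Insert 2 (step 1): P = [2];  Q = [1]
  Insert 4 (step 2): P = [2, 4];  Q = [1, 2]
  Insert 5 (step 3): P = [2, 4, 5];  Q = [1, 2, 3]
  Insert 1 (step 4): P = [1, 4, 5] / [2];  Q = [1, 2, 3] / [4]
  Insert 7 (step 5): P = [1, 4, 5, 7] / [2];  Q = [1, 2, 3, 5] / [4]
  Insert 6 (step 6): P = [1, 4, 5, 6] / [2, 7];  Q = [1, 2, 3, 5] / [4, 6]
  Insert 3 (step 7): P = [1, 3, 5, 6] / [2, 4] / [7];  Q = [1, 2, 3, 5] / [4, 6] / [7]
  Insert 8 (step 8): P = [1, 3, 5, 6, 8] / [2, 4] / [7];  Q = [1, 2, 3, 5, 8] / [4, 6] / [7]
Final shape: (5, 2, 1).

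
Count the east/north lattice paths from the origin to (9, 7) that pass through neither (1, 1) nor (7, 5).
Number of paths = 3202

Inclusion–exclusion. Total paths: C(16, 9) = 11440. Through P₁: C(2, 1)·C(14, 8) = 6006. Through P₂: C(12, 7)·C(4, 2) = 4752. Since P₁ is strictly southwest of P₂, a monotone path through both must visit P₁ then P₂; paths through both = C(2, 1)·C(10, 6)·C(4, 2) = 2520. Avoid both = 11440 − 6006 − 4752 + 2520 = 3202.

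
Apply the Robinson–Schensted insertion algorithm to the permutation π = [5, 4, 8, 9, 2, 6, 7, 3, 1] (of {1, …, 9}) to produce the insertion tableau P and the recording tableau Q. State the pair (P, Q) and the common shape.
P = [1, 3, 7] / [2, 6, 9] / [4, 8] / [5];  Q = [1, 3, 4] / [2, 6, 7] / [5, 8] / [9];  common shape = (3, 3, 2, 1)

Row-insert the values π_1, π_2, … into P one at a time, bumping the leftmost entry strictly greater than the inserted value down to the next row. The recording tableau Q records, in position (i, j), the step at which that cell was added to P.
  Insert 5 (step 1): P = [5];  Q = [1]
  Insert 4 (step 2): P = [4] / [5];  Q = [1] / [2]
  Insert 8 (step 3): P = [4, 8] / [5];  Q = [1, 3] / [2]
  Insert 9 (step 4): P = [4, 8, 9] / [5];  Q = [1, 3, 4] / [2]
  Insert 2 (step 5): P = [2, 8, 9] / [4] / [5];  Q = [1, 3, 4] / [2] / [5]
  Insert 6 (step 6): P = [2, 6, 9] / [4, 8] / [5];  Q = [1, 3, 4] / [2, 6] / [5]
  Insert 7 (step 7): P = [2, 6, 7] / [4, 8, 9] / [5];  Q = [1, 3, 4] / [2, 6, 7] / [5]
  Insert 3 (step 8): P = [2, 3, 7] / [4, 6, 9] / [5, 8];  Q = [1, 3, 4] / [2, 6, 7] / [5, 8]
  Insert 1 (step 9): P = [1, 3, 7] / [2, 6, 9] / [4, 8] / [5];  Q = [1, 3, 4] / [2, 6, 7] / [5, 8] / [9]
Final shape: (3, 3, 2, 1).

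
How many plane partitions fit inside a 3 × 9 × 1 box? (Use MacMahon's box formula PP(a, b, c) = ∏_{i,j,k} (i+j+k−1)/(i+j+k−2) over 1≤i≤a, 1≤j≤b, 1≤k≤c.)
PP(3, 9, 1) = 220

Evaluate the triple product over i = 1..3, j = 1..9, k = 1..1. The factors are (2/1) · (3/2) · (4/3) · (5/4) · (6/5) · (7/6) · (8/7) · (9/8) · … (27 factors total). The numerators and denominators telescope so the product is an integer; carrying out the multiplication exactly gives PP(3, 9, 1) = 220.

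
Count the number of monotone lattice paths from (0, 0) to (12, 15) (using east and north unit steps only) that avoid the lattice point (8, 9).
Number of paths = 12278760

Total paths from (0, 0) to (12, 15): C(27, 12) = 17383860. Paths through (8, 9): (paths (0, 0) → (8, 9)) × (paths (8, 9) → (12, 15)) = C(17, 8) · C(10, 4) = 24310 · 210 = 5105100. Avoidance count = 17383860 − 5105100 = 12278760.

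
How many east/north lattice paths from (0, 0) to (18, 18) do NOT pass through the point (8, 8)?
Number of paths = 6697325580

Total paths from (0, 0) to (18, 18): C(36, 18) = 9075135300. Paths through (8, 8): (paths (0, 0) → (8, 8)) × (paths (8, 8) → (18, 18)) = C(16, 8) · C(20, 10) = 12870 · 184756 = 2377809720. Avoidance count = 9075135300 − 2377809720 = 6697325580.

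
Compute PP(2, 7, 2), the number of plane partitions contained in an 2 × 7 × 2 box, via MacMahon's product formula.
PP(2, 7, 2) = 540

Evaluate the triple product over i = 1..2, j = 1..7, k = 1..2. The factors are (2/1) · (3/2) · (3/2) · (4/3) · (4/3) · (5/4) · (5/4) · (6/5) · … (28 factors total). The numerators and denominators telescope so the product is an integer; carrying out the multiplication exactly gives PP(2, 7, 2) = 540.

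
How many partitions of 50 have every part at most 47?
p(50, parts ≤ 47) = 204222

Use the recurrence p(n, m) = p(n, m−1) + p(n−m, m): either the largest part is < m (count p(n, m−1)) or the largest part is exactly m (remove one copy of m, count p(n−m, m)). With p(0, ·) = 1 this gives p(50, parts ≤ 47) = 204222. (By conjugating Young diagrams, this also counts partitions of 50 into at most 47 parts.)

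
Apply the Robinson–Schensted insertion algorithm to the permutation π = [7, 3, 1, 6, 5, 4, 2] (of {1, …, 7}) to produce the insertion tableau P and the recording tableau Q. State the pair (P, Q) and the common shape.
P = [1, 2] / [3, 4] / [5] / [6] / [7];  Q = [1, 4] / [2, 5] / [3] / [6] / [7];  common shape = (2, 2, 1, 1, 1)

Row-insert the values π_1, π_2, … into P one at a time, bumping the leftmost entry strictly greater than the inserted value down to the next row. The recording tableau Q records, in position (i, j), the step at which that cell was added to P.
  Insert 7 (step 1): P = [7];  Q = [1]
  Insert 3 (step 2): P = [3] / [7];  Q = [1] / [2]
  Insert 1 (step 3): P = [1] / [3] / [7];  Q = [1] / [2] / [3]
  Insert 6 (step 4): P = [1, 6] / [3] / [7];  Q = [1, 4] / [2] / [3]
  Insert 5 (step 5): P = [1, 5] / [3, 6] / [7];  Q = [1, 4] / [2, 5] / [3]
  Insert 4 (step 6): P = [1, 4] / [3, 5] / [6] / [7];  Q = [1, 4] / [2, 5] / [3] / [6]
  Insert 2 (step 7): P = [1, 2] / [3, 4] / [5] / [6] / [7];  Q = [1, 4] / [2, 5] / [3] / [6] / [7]
Final shape: (2, 2, 1, 1, 1).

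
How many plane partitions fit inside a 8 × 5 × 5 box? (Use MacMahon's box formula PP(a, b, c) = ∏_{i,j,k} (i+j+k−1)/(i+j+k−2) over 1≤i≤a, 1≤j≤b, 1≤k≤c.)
PP(8, 5, 5) = 235234907908

Evaluate the triple product over i = 1..8, j = 1..5, k = 1..5. The factors are (2/1) · (3/2) · (4/3) · (5/4) · (6/5) · (3/2) · (4/3) · (5/4) · … (200 factors total). The numerators and denominators telescope so the product is an integer; carrying out the multiplication exactly gives PP(8, 5, 5) = 235234907908.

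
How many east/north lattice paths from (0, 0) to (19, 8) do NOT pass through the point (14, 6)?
Number of paths = 1406115

Total paths from (0, 0) to (19, 8): C(27, 19) = 2220075. Paths through (14, 6): (paths (0, 0) → (14, 6)) × (paths (14, 6) → (19, 8)) = C(20, 14) · C(7, 5) = 38760 · 21 = 813960. Avoidance count = 2220075 − 813960 = 1406115.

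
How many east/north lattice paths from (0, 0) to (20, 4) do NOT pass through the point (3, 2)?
Number of paths = 8916

Total paths from (0, 0) to (20, 4): C(24, 20) = 10626. Paths through (3, 2): (paths (0, 0) → (3, 2)) × (paths (3, 2) → (20, 4)) = C(5, 3) · C(19, 17) = 10 · 171 = 1710. Avoidance count = 10626 − 1710 = 8916.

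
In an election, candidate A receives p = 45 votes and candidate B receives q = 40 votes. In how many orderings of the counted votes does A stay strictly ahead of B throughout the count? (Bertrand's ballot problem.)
Strict-lead orderings = 169784111889645082065180

Total orderings of the 85 votes with 45 for A: C(85, 45) = 2886329902123966395108060. By the Bertrand ballot formula (Cycle Lemma / reflection principle), the number of orderings in which A is strictly ahead of B throughout is (p − q)/(p + q) · C(p + q, p) = (45 − 40)/(45 + 40) · 2886329902123966395108060 = 169784111889645082065180.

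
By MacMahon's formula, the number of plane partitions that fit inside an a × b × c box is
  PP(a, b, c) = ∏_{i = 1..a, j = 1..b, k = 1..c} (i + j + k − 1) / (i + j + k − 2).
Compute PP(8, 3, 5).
PP(8, 3, 5) = 61408347

Evaluate the triple product over i = 1..8, j = 1..3, k = 1..5. The factors are (2/1) · (3/2) · (4/3) · (5/4) · (6/5) · (3/2) · (4/3) · (5/4) · … (120 factors total). The numerators and denominators telescope so the product is an integer; carrying out the multiplication exactly gives PP(8, 3, 5) = 61408347.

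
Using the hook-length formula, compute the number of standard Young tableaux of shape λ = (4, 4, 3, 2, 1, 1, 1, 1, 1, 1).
# SYT of shape (4, 4, 3, 2, 1, 1, 1, 1, 1, 1) = 6267492

Hook-length formula: f^λ = n! / Π hook(c), product over all cells c of the Young diagram. For λ = (4, 4, 3, 2, 1, 1, 1, 1, 1, 1), n = 19 boxes. Hook lengths by row (left-to-right, top-to-bottom): [13, 6, 4, 2]; [12, 5, 3, 1]; [10, 3, 1]; [8, 1]; [6]; [5]; [4]; [3]; [2]; [1]. Product of hooks = 19408896000. So f^λ = 19! / 19408896000 = 121645100408832000 / 19408896000 = 6267492.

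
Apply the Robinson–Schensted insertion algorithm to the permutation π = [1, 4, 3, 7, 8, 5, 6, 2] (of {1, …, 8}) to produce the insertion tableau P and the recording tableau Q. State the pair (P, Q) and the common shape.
P = [1, 2, 5, 6] / [3, 7, 8] / [4];  Q = [1, 2, 4, 5] / [3, 6, 7] / [8];  common shape = (4, 3, 1)

Row-insert the values π_1, π_2, … into P one at a time, bumping the leftmost entry strictly greater than the inserted value down to the next row. The recording tableau Q records, in position (i, j), the step at which that cell was added to P.
  Insert 1 (step 1): P = [1];  Q = [1]
  Insert 4 (step 2): P = [1, 4];  Q = [1, 2]
  Insert 3 (step 3): P = [1, 3] / [4];  Q = [1, 2] / [3]
  Insert 7 (step 4): P = [1, 3, 7] / [4];  Q = [1, 2, 4] / [3]
  Insert 8 (step 5): P = [1, 3, 7, 8] / [4];  Q = [1, 2, 4, 5] / [3]
  Insert 5 (step 6): P = [1, 3, 5, 8] / [4, 7];  Q = [1, 2, 4, 5] / [3, 6]
  Insert 6 (step 7): P = [1, 3, 5, 6] / [4, 7, 8];  Q = [1, 2, 4, 5] / [3, 6, 7]
  Insert 2 (step 8): P = [1, 2, 5, 6] / [3, 7, 8] / [4];  Q = [1, 2, 4, 5] / [3, 6, 7] / [8]
Final shape: (4, 3, 1).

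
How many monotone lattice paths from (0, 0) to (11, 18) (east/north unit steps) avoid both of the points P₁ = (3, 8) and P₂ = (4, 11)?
Number of paths = 24957660

Inclusion–exclusion. Total paths: C(29, 11) = 34597290. Through P₁: C(11, 3)·C(18, 8) = 7220070. Through P₂: C(15, 4)·C(14, 7) = 4684680. Since P₁ is strictly southwest of P₂, a monotone path through both must visit P₁ then P₂; paths through both = C(11, 3)·C(4, 1)·C(14, 7) = 2265120. Avoid both = 34597290 − 7220070 − 4684680 + 2265120 = 24957660.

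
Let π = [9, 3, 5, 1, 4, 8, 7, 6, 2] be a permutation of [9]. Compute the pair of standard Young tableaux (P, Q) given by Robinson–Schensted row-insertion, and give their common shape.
P = [1, 2, 6] / [3, 4, 7] / [5] / [8] / [9];  Q = [1, 3, 6] / [2, 5, 7] / [4] / [8] / [9];  common shape = (3, 3, 1, 1, 1)

Row-insert the values π_1, π_2, … into P one at a time, bumping the leftmost entry strictly greater than the inserted value down to the next row. The recording tableau Q records, in position (i, j), the step at which that cell was added to P.
  Insert 9 (step 1): P = [9];  Q = [1]
  Insert 3 (step 2): P = [3] / [9];  Q = [1] / [2]
  Insert 5 (step 3): P = [3, 5] / [9];  Q = [1, 3] / [2]
  Insert 1 (step 4): P = [1, 5] / [3] / [9];  Q = [1, 3] / [2] / [4]
  Insert 4 (step 5): P = [1, 4] / [3, 5] / [9];  Q = [1, 3] / [2, 5] / [4]
  Insert 8 (step 6): P = [1, 4, 8] / [3, 5] / [9];  Q = [1, 3, 6] / [2, 5] / [4]
  Insert 7 (step 7): P = [1, 4, 7] / [3, 5, 8] / [9];  Q = [1, 3, 6] / [2, 5, 7] / [4]
  Insert 6 (step 8): P = [1, 4, 6] / [3, 5, 7] / [8] / [9];  Q = [1, 3, 6] / [2, 5, 7] / [4] / [8]
  Insert 2 (step 9): P = [1, 2, 6] / [3, 4, 7] / [5] / [8] / [9];  Q = [1, 3, 6] / [2, 5, 7] / [4] / [8] / [9]
Final shape: (3, 3, 1, 1, 1).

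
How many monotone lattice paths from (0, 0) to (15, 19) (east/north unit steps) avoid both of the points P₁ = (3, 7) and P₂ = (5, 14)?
Number of paths = 1509522876

Inclusion–exclusion. Total paths: C(34, 15) = 1855967520. Through P₁: C(10, 3)·C(24, 12) = 324498720. Through P₂: C(19, 5)·C(15, 10) = 34918884. Since P₁ is strictly southwest of P₂, a monotone path through both must visit P₁ then P₂; paths through both = C(10, 3)·C(9, 2)·C(15, 10) = 12972960. Avoid both = 1855967520 − 324498720 − 34918884 + 12972960 = 1509522876.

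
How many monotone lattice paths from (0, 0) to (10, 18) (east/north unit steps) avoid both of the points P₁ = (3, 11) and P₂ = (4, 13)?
Number of paths = 11278806

Inclusion–exclusion. Total paths: C(28, 10) = 13123110. Through P₁: C(14, 3)·C(14, 7) = 1249248. Through P₂: C(17, 4)·C(11, 6) = 1099560. Since P₁ is strictly southwest of P₂, a monotone path through both must visit P₁ then P₂; paths through both = C(14, 3)·C(3, 1)·C(11, 6) = 504504. Avoid both = 13123110 − 1249248 − 1099560 + 504504 = 11278806.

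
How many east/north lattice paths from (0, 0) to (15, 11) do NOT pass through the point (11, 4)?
Number of paths = 7275710

Total paths from (0, 0) to (15, 11): C(26, 15) = 7726160. Paths through (11, 4): (paths (0, 0) → (11, 4)) × (paths (11, 4) → (15, 11)) = C(15, 11) · C(11, 4) = 1365 · 330 = 450450. Avoidance count = 7726160 − 450450 = 7275710.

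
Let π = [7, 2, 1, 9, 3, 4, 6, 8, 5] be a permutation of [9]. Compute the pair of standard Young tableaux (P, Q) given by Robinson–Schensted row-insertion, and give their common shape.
P = [1, 3, 4, 5, 8] / [2, 6] / [7, 9];  Q = [1, 4, 6, 7, 8] / [2, 5] / [3, 9];  common shape = (5, 2, 2)

Row-insert the values π_1, π_2, … into P one at a time, bumping the leftmost entry strictly greater than the inserted value down to the next row. The recording tableau Q records, in position (i, j), the step at which that cell was added to P.
  Insert 7 (step 1): P = [7];  Q = [1]
  Insert 2 (step 2): P = [2] / [7];  Q = [1] / [2]
  Insert 1 (step 3): P = [1] / [2] / [7];  Q = [1] / [2] / [3]
  Insert 9 (step 4): P = [1, 9] / [2] / [7];  Q = [1, 4] / [2] / [3]
  Insert 3 (step 5): P = [1, 3] / [2, 9] / [7];  Q = [1, 4] / [2, 5] / [3]
  Insert 4 (step 6): P = [1, 3, 4] / [2, 9] / [7];  Q = [1, 4, 6] / [2, 5] / [3]
  Insert 6 (step 7): P = [1, 3, 4, 6] / [2, 9] / [7];  Q = [1, 4, 6, 7] / [2, 5] / [3]
  Insert 8 (step 8): P = [1, 3, 4, 6, 8] / [2, 9] / [7];  Q = [1, 4, 6, 7, 8] / [2, 5] / [3]
  Insert 5 (step 9): P = [1, 3, 4, 5, 8] / [2, 6] / [7, 9];  Q = [1, 4, 6, 7, 8] / [2, 5] / [3, 9]
Final shape: (5, 2, 2).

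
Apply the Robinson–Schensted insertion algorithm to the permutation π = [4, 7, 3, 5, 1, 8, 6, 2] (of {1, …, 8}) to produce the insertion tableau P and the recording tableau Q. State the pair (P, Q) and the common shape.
P = [1, 2, 6] / [3, 5, 8] / [4, 7];  Q = [1, 2, 6] / [3, 4, 7] / [5, 8];  common shape = (3, 3, 2)

Row-insert the values π_1, π_2, … into P one at a time, bumping the leftmost entry strictly greater than the inserted value down to the next row. The recording tableau Q records, in position (i, j), the step at which that cell was added to P.
  Insert 4 (step 1): P = [4];  Q = [1]
  Insert 7 (step 2): P = [4, 7];  Q = [1, 2]
  Insert 3 (step 3): P = [3, 7] / [4];  Q = [1, 2] / [3]
  Insert 5 (step 4): P = [3, 5] / [4, 7];  Q = [1, 2] / [3, 4]
  Insert 1 (step 5): P = [1, 5] / [3, 7] / [4];  Q = [1, 2] / [3, 4] / [5]
  Insert 8 (step 6): P = [1, 5, 8] / [3, 7] / [4];  Q = [1, 2, 6] / [3, 4] / [5]
  Insert 6 (step 7): P = [1, 5, 6] / [3, 7, 8] / [4];  Q = [1, 2, 6] / [3, 4, 7] / [5]
  Insert 2 (step 8): P = [1, 2, 6] / [3, 5, 8] / [4, 7];  Q = [1, 2, 6] / [3, 4, 7] / [5, 8]
Final shape: (3, 3, 2).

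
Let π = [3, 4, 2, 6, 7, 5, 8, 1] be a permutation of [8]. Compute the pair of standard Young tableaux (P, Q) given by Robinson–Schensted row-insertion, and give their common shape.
P = [1, 4, 5, 7, 8] / [2, 6] / [3];  Q = [1, 2, 4, 5, 7] / [3, 6] / [8];  common shape = (5, 2, 1)

Row-insert the values π_1, π_2, … into P one at a time, bumping the leftmost entry strictly greater than the inserted value down to the next row. The recording tableau Q records, in position (i, j), the step at which that cell was added to P.
  Insert 3 (step 1): P = [3];  Q = [1]
  Insert 4 (step 2): P = [3, 4];  Q = [1, 2]
  Insert 2 (step 3): P = [2, 4] / [3];  Q = [1, 2] / [3]
  Insert 6 (step 4): P = [2, 4, 6] / [3];  Q = [1, 2, 4] / [3]
  Insert 7 (step 5): P = [2, 4, 6, 7] / [3];  Q = [1, 2, 4, 5] / [3]
  Insert 5 (step 6): P = [2, 4, 5, 7] / [3, 6];  Q = [1, 2, 4, 5] / [3, 6]
  Insert 8 (step 7): P = [2, 4, 5, 7, 8] / [3, 6];  Q = [1, 2, 4, 5, 7] / [3, 6]
  Insert 1 (step 8): P = [1, 4, 5, 7, 8] / [2, 6] / [3];  Q = [1, 2, 4, 5, 7] / [3, 6] / [8]
Final shape: (5, 2, 1).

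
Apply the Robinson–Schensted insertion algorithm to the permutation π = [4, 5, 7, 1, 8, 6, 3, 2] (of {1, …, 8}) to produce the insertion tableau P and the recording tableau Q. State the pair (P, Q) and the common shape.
P = [1, 2, 6, 8] / [3, 5] / [4] / [7];  Q = [1, 2, 3, 5] / [4, 6] / [7] / [8];  common shape = (4, 2, 1, 1)

Row-insert the values π_1, π_2, … into P one at a time, bumping the leftmost entry strictly greater than the inserted value down to the next row. The recording tableau Q records, in position (i, j), the step at which that cell was added to P.
  Insert 4 (step 1): P = [4];  Q = [1]
  Insert 5 (step 2): P = [4, 5];  Q = [1, 2]
  Insert 7 (step 3): P = [4, 5, 7];  Q = [1, 2, 3]
  Insert 1 (step 4): P = [1, 5, 7] / [4];  Q = [1, 2, 3] / [4]
  Insert 8 (step 5): P = [1, 5, 7, 8] / [4];  Q = [1, 2, 3, 5] / [4]
  Insert 6 (step 6): P = [1, 5, 6, 8] / [4, 7];  Q = [1, 2, 3, 5] / [4, 6]
  Insert 3 (step 7): P = [1, 3, 6, 8] / [4, 5] / [7];  Q = [1, 2, 3, 5] / [4, 6] / [7]
  Insert 2 (step 8): P = [1, 2, 6, 8] / [3, 5] / [4] / [7];  Q = [1, 2, 3, 5] / [4, 6] / [7] / [8]
Final shape: (4, 2, 1, 1).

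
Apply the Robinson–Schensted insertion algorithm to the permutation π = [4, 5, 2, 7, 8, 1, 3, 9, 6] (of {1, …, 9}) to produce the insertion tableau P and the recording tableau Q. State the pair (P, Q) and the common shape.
P = [1, 3, 6, 8, 9] / [2, 5, 7] / [4];  Q = [1, 2, 4, 5, 8] / [3, 7, 9] / [6];  common shape = (5, 3, 1)

Row-insert the values π_1, π_2, … into P one at a time, bumping the leftmost entry strictly greater than the inserted value down to the next row. The recording tableau Q records, in position (i, j), the step at which that cell was added to P.
  Insert 4 (step 1): P = [4];  Q = [1]
  Insert 5 (step 2): P = [4, 5];  Q = [1, 2]
  Insert 2 (step 3): P = [2, 5] / [4];  Q = [1, 2] / [3]
  Insert 7 (step 4): P = [2, 5, 7] / [4];  Q = [1, 2, 4] / [3]
  Insert 8 (step 5): P = [2, 5, 7, 8] / [4];  Q = [1, 2, 4, 5] / [3]
  Insert 1 (step 6): P = [1, 5, 7, 8] / [2] / [4];  Q = [1, 2, 4, 5] / [3] / [6]
  Insert 3 (step 7): P = [1, 3, 7, 8] / [2, 5] / [4];  Q = [1, 2, 4, 5] / [3, 7] / [6]
  Insert 9 (step 8): P = [1, 3, 7, 8, 9] / [2, 5] / [4];  Q = [1, 2, 4, 5, 8] / [3, 7] / [6]
  Insert 6 (step 9): P = [1, 3, 6, 8, 9] / [2, 5, 7] / [4];  Q = [1, 2, 4, 5, 8] / [3, 7, 9] / [6]
Final shape: (5, 3, 1).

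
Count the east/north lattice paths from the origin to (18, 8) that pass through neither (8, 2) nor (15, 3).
Number of paths = 1176379

Inclusion–exclusion. Total paths: C(26, 18) = 1562275. Through P₁: C(10, 8)·C(16, 10) = 360360. Through P₂: C(18, 15)·C(8, 3) = 45696. Since P₁ is strictly southwest of P₂, a monotone path through both must visit P₁ then P₂; paths through both = C(10, 8)·C(8, 7)·C(8, 3) = 20160. Avoid both = 1562275 − 360360 − 45696 + 20160 = 1176379.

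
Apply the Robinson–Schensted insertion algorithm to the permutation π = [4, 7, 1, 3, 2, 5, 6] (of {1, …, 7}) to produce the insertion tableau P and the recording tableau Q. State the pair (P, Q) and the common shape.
P = [1, 2, 5, 6] / [3, 7] / [4];  Q = [1, 2, 6, 7] / [3, 4] / [5];  common shape = (4, 2, 1)

Row-insert the values π_1, π_2, … into P one at a time, bumping the leftmost entry strictly greater than the inserted value down to the next row. The recording tableau Q records, in position (i, j), the step at which that cell was added to P.
  Insert 4 (step 1): P = [4];  Q = [1]
  Insert 7 (step 2): P = [4, 7];  Q = [1, 2]
  Insert 1 (step 3): P = [1, 7] / [4];  Q = [1, 2] / [3]
  Insert 3 (step 4): P = [1, 3] / [4, 7];  Q = [1, 2] / [3, 4]
  Insert 2 (step 5): P = [1, 2] / [3, 7] / [4];  Q = [1, 2] / [3, 4] / [5]
  Insert 5 (step 6): P = [1, 2, 5] / [3, 7] / [4];  Q = [1, 2, 6] / [3, 4] / [5]
  Insert 6 (step 7): P = [1, 2, 5, 6] / [3, 7] / [4];  Q = [1, 2, 6, 7] / [3, 4] / [5]
Final shape: (4, 2, 1).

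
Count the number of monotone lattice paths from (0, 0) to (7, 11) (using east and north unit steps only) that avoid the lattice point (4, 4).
Number of paths = 23424

Total paths from (0, 0) to (7, 11): C(18, 7) = 31824. Paths through (4, 4): (paths (0, 0) → (4, 4)) × (paths (4, 4) → (7, 11)) = C(8, 4) · C(10, 3) = 70 · 120 = 8400. Avoidance count = 31824 − 8400 = 23424.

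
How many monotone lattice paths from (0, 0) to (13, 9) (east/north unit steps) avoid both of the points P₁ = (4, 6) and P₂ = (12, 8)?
Number of paths = 218180

Inclusion–exclusion. Total paths: C(22, 13) = 497420. Through P₁: C(10, 4)·C(12, 9) = 46200. Through P₂: C(20, 12)·C(2, 1) = 251940. Since P₁ is strictly southwest of P₂, a monotone path through both must visit P₁ then P₂; paths through both = C(10, 4)·C(10, 8)·C(2, 1) = 18900. Avoid both = 497420 − 46200 − 251940 + 18900 = 218180.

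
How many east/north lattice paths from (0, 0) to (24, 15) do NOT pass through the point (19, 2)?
Number of paths = 25139041380

Total paths from (0, 0) to (24, 15): C(39, 24) = 25140840660. Paths through (19, 2): (paths (0, 0) → (19, 2)) × (paths (19, 2) → (24, 15)) = C(21, 19) · C(18, 5) = 210 · 8568 = 1799280. Avoidance count = 25140840660 − 1799280 = 25139041380.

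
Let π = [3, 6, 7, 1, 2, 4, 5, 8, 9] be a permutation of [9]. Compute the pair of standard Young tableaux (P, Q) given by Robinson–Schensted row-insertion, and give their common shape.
P = [1, 2, 4, 5, 8, 9] / [3, 6, 7];  Q = [1, 2, 3, 7, 8, 9] / [4, 5, 6];  common shape = (6, 3)

Row-insert the values π_1, π_2, … into P one at a time, bumping the leftmost entry strictly greater than the inserted value down to the next row. The recording tableau Q records, in position (i, j), the step at which that cell was added to P.
  Insert 3 (step 1): P = [3];  Q = [1]
  Insert 6 (step 2): P = [3, 6];  Q = [1, 2]
  Insert 7 (step 3): P = [3, 6, 7];  Q = [1, 2, 3]
  Insert 1 (step 4): P = [1, 6, 7] / [3];  Q = [1, 2, 3] / [4]
  Insert 2 (step 5): P = [1, 2, 7] / [3, 6];  Q = [1, 2, 3] / [4, 5]
  Insert 4 (step 6): P = [1, 2, 4] / [3, 6, 7];  Q = [1, 2, 3] / [4, 5, 6]
  Insert 5 (step 7): P = [1, 2, 4, 5] / [3, 6, 7];  Q = [1, 2, 3, 7] / [4, 5, 6]
  Insert 8 (step 8): P = [1, 2, 4, 5, 8] / [3, 6, 7];  Q = [1, 2, 3, 7, 8] / [4, 5, 6]
  Insert 9 (step 9): P = [1, 2, 4, 5, 8, 9] / [3, 6, 7];  Q = [1, 2, 3, 7, 8, 9] / [4, 5, 6]
Final shape: (6, 3).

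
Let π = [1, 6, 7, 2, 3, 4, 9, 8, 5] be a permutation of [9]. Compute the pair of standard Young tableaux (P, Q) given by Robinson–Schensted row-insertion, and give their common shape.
P = [1, 2, 3, 4, 5] / [6, 7, 8] / [9];  Q = [1, 2, 3, 6, 7] / [4, 5, 8] / [9];  common shape = (5, 3, 1)

Row-insert the values π_1, π_2, … into P one at a time, bumping the leftmost entry strictly greater than the inserted value down to the next row. The recording tableau Q records, in position (i, j), the step at which that cell was added to P.
  Insert 1 (step 1): P = [1];  Q = [1]
  Insert 6 (step 2): P = [1, 6];  Q = [1, 2]
  Insert 7 (step 3): P = [1, 6, 7];  Q = [1, 2, 3]
  Insert 2 (step 4): P = [1, 2, 7] / [6];  Q = [1, 2, 3] / [4]
  Insert 3 (step 5): P = [1, 2, 3] / [6, 7];  Q = [1, 2, 3] / [4, 5]
  Insert 4 (step 6): P = [1, 2, 3, 4] / [6, 7];  Q = [1, 2, 3, 6] / [4, 5]
  Insert 9 (step 7): P = [1, 2, 3, 4, 9] / [6, 7];  Q = [1, 2, 3, 6, 7] / [4, 5]
  Insert 8 (step 8): P = [1, 2, 3, 4, 8] / [6, 7, 9];  Q = [1, 2, 3, 6, 7] / [4, 5, 8]
  Insert 5 (step 9): P = [1, 2, 3, 4, 5] / [6, 7, 8] / [9];  Q = [1, 2, 3, 6, 7] / [4, 5, 8] / [9]
Final shape: (5, 3, 1).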